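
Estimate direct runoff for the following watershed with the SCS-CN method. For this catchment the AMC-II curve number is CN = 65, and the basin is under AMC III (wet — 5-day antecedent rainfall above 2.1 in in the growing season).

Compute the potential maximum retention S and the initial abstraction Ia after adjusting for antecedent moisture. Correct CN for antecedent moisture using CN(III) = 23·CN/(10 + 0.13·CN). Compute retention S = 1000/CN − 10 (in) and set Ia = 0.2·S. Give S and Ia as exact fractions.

S = 700/299 in ≈ 2.341 in; Ia = 140/299 in ≈ 0.468 in

CN(III) from CN(II)=65: (23·65)/(10 + 0.13·65) = 29900/369 ≈ 81.030
Max retention: S = 1000/(29900/369) − 10 = 700/299 in (≈ 2.341 in)
Initial abstraction Ia = S/5 = (700/299)/5 = 140/299 ≈ 0.468 in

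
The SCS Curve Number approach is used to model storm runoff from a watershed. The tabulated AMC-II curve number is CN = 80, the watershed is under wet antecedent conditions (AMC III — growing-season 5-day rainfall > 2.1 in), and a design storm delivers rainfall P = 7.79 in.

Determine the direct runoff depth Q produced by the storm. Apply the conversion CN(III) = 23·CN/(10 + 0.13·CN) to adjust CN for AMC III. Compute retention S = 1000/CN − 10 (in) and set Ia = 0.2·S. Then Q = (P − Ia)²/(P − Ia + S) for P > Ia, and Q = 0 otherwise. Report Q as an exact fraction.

CN(III) from CN(II)=80: (23·80)/(10 + 0.13·80) = 4600/51 ≈ 90.196
Max retention: S = 1000/(4600/51) − 10 = 25/23 in (≈ 1.087 in)
Ia = 0.2S: 0.2·1.087 = 0.217 in (exactly 5/23)
P − Ia = 7.790 − 0.217 = 17417/2300 ≈ 7.573 in (> 0, runoff occurs)
Q: (17417/2300)² ÷ (19917/2300) = 303351889/45809100 in (≈ 6.622 in)

Q = 303351889/45809100 in ≈ 6.622 in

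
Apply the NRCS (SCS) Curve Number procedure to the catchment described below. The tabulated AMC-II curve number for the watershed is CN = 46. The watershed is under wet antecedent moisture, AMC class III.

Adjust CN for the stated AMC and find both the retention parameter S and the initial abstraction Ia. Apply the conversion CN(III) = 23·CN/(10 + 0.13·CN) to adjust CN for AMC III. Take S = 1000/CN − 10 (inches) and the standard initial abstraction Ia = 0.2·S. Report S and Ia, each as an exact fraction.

Wet (AMC III): CN(III) = 23·46/(10 + 0.13·46) = 1058/(799/50) = 52900/799 ≈ 66.208
S = 1000/(52900/799) − 10 = 2700/529 in ≈ 5.104 in
Initial abstraction Ia = S/5 = (2700/529)/5 = 540/529 ≈ 1.021 in

S = 2700/529 in ≈ 5.104 in; Ia = 540/529 in ≈ 1.021 in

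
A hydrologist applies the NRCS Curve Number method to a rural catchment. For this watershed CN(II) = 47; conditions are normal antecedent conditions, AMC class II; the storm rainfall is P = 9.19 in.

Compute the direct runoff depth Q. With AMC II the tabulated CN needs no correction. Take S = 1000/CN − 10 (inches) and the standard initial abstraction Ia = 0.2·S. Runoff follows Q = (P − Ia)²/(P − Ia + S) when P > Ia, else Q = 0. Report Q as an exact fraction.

Average conditions: CN = 47 (no AMC adjustment).
Max retention: S = 1000/47 − 10 = 530/47 in (≈ 11.277 in)
Ia = 0.2S: 0.2·11.277 = 2.255 in (exactly 106/47)
P − Ia = 9.190 − 2.255 = 32593/4700 ≈ 6.935 in (> 0, runoff occurs)
Runoff Q = (P−Ia)²/(P−Ia+S) = (6.935)²/(6.935+11.277) = 1062303649/402287100 ≈ 2.641 in

Q = 1062303649/402287100 in ≈ 2.641 in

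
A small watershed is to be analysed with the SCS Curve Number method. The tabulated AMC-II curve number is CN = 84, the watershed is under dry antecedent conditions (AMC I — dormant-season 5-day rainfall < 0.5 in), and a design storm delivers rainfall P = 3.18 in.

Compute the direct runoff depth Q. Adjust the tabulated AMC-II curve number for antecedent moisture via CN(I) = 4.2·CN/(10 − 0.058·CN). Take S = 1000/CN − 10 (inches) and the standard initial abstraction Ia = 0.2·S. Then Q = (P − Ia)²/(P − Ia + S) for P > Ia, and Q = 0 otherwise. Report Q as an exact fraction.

Dry (AMC I): CN(I) = 4.2·84/(10 − 0.058·84) = (1764/5)/(641/125) = 44100/641 ≈ 68.799
Retention S: 1000/CN − 10 with CN=68.799 → S = 2000/441 ≈ 4.535 in
Ia = 0.2S: 0.2·4.535 = 0.907 in (exactly 400/441)
P − Ia = 3.180 − 0.907 = 50119/22050 ≈ 2.273 in (> 0, runoff occurs)
Runoff Q = (P−Ia)²/(P−Ia+S) = (2.273)²/(2.273+4.535) = 2511914161/3310123950 ≈ 0.759 in

Q = 2511914161/3310123950 in ≈ 0.759 in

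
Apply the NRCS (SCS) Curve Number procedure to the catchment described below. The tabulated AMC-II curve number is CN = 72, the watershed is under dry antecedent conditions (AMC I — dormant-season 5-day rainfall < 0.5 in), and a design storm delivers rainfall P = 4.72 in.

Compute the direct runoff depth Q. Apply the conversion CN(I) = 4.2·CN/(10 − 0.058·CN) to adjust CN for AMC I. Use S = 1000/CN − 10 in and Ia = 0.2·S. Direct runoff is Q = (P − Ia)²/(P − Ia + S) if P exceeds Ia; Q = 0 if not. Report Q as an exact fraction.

Q = 1874048/2762775 in ≈ 0.678 in

Dry (AMC I): CN(I) = 4.2·72/(10 − 0.058·72) = (1512/5)/(728/125) = 675/13 ≈ 51.923
Max retention: S = 1000/(675/13) − 10 = 250/27 in (≈ 9.259 in)
Initial abstraction Ia = S/5 = (250/27)/5 = 50/27 ≈ 1.852 in
Excess rainfall: 4.720 − 1.852 = 2.868 in; P > Ia so Q > 0
Q: (1936/675)² ÷ (8186/675) = 1874048/2762775 in (≈ 0.678 in)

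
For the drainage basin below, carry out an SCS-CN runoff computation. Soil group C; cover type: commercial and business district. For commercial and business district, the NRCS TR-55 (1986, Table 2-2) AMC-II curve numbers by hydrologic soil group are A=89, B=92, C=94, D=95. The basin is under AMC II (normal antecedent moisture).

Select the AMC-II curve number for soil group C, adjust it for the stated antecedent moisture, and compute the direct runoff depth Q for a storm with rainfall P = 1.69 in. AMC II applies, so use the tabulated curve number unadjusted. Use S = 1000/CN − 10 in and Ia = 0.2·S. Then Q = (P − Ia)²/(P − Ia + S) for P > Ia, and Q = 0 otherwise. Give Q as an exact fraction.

Q = 53919649/48612100 in ≈ 1.109 in

NRCS table: commercial and business district, soil group C → CN(II) = 94
CN(II) = 94; AMC II needs no correction.
Max retention: S = 1000/94 − 10 = 30/47 in (≈ 0.638 in)
Ia = 0.2S: 0.2·0.638 = 0.128 in (exactly 6/47)
Excess rainfall: 1.690 − 0.128 = 1.562 in; P > Ia so Q > 0
Q = (7343/4700)²/((7343/4700) + 30/47) = (53919649/22090000)/(10343/4700) = 53919649/48612100 in ≈ 1.109 in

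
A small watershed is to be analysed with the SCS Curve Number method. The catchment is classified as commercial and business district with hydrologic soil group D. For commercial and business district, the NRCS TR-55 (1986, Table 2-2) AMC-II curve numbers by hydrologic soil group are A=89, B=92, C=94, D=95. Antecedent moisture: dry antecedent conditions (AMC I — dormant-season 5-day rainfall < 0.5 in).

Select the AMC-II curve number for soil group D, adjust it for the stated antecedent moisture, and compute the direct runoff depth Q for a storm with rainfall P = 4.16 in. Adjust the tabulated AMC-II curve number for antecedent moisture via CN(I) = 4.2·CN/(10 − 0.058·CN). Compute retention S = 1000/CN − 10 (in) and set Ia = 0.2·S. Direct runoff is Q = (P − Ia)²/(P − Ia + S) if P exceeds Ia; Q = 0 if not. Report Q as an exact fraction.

NRCS table: commercial and business district, soil group D → CN(II) = 95
Dry (AMC I): CN(I) = 4.2·95/(10 − 0.058·95) = 399/(449/100) = 39900/449 ≈ 88.864
Retention S: 1000/CN − 10 with CN=88.864 → S = 500/399 ≈ 1.253 in
Ia = 0.2·(500/399) = 100/399 in ≈ 0.251 in
P − Ia = 4.160 − 0.251 = 38996/9975 ≈ 3.909 in (> 0, runoff occurs)
Q = (38996/9975)²/((38996/9975) + 500/399) = (1520688016/99500625)/(51496/9975) = 190086002/64209075 in ≈ 2.960 in

Q = 190086002/64209075 in ≈ 2.960 in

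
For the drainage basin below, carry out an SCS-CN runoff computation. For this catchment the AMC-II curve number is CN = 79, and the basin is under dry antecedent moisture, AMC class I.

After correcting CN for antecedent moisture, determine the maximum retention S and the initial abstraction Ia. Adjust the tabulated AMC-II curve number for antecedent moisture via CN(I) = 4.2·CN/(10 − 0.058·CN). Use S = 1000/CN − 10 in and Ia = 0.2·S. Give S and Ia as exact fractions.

Adjust CN=79 to AMC I: 4.2·79/(10 − 0.058·79) → (1659/5) ÷ (2709/500) = 7900/129 ≈ 61.240
S = 1000/(7900/129) − 10 = 500/79 in ≈ 6.329 in
Initial abstraction Ia = S/5 = (500/79)/5 = 100/79 ≈ 1.266 in

S = 500/79 in ≈ 6.329 in; Ia = 100/79 in ≈ 1.266 in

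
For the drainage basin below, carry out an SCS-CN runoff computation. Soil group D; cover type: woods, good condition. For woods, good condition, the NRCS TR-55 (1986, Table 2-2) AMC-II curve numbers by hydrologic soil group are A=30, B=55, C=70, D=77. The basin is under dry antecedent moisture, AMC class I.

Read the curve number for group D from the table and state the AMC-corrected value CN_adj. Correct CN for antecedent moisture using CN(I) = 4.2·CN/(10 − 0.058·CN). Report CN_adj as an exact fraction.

CN_adj = 161700/2767 ≈ 58.439

NRCS table: woods, good condition, soil group D → CN(II) = 77
Adjust CN=77 to AMC I: 4.2·77/(10 − 0.058·77) → (1617/5) ÷ (2767/500) = 161700/2767 ≈ 58.439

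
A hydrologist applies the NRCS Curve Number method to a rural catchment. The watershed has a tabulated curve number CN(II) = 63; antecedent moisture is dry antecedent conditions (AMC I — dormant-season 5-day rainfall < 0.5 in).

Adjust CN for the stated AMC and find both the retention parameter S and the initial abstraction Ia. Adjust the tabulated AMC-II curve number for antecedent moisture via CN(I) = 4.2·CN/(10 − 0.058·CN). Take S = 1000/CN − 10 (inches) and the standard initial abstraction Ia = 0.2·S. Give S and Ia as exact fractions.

CN(I) from CN(II)=63: (4.2·63)/(10 − 0.058·63) = 132300/3173 ≈ 41.696
Retention S: 1000/CN − 10 with CN=41.696 → S = 18500/1323 ≈ 13.983 in
Ia = 0.2·(18500/1323) = 3700/1323 in ≈ 2.797 in

S = 18500/1323 in ≈ 13.983 in; Ia = 3700/1323 in ≈ 2.797 in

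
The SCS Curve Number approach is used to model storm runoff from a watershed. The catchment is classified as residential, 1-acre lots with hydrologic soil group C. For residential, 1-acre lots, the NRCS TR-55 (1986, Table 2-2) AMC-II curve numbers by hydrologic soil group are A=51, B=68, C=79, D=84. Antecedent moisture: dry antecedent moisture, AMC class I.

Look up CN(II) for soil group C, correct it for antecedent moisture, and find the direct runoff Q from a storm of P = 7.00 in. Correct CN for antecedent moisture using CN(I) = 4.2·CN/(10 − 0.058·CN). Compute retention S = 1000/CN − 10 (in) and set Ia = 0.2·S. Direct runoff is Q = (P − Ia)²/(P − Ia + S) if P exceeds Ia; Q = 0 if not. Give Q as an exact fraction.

Q = 205209/75287 in ≈ 2.726 in

NRCS table: residential, 1-acre lots, soil group C → CN(II) = 79
CN(I) from CN(II)=79: (4.2·79)/(10 − 0.058·79) = 7900/129 ≈ 61.240
Max retention: S = 1000/(7900/129) − 10 = 500/79 in (≈ 6.329 in)
Initial abstraction Ia = S/5 = (500/79)/5 = 100/79 ≈ 1.266 in
Excess rainfall: 7.000 − 1.266 = 5.734 in; P > Ia so Q > 0
Runoff Q = (P−Ia)²/(P−Ia+S) = (5.734)²/(5.734+6.329) = 205209/75287 ≈ 2.726 in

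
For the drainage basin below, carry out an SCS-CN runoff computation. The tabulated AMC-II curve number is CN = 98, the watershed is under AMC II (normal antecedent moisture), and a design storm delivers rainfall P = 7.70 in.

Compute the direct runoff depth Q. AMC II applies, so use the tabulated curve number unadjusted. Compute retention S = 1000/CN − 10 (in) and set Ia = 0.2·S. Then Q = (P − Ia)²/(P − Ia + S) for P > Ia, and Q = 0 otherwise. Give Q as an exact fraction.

AMC II — tabulated CN = 98 applies directly.
Max retention: S = 1000/98 − 10 = 10/49 in (≈ 0.204 in)
Ia = 0.2S: 0.2·0.204 = 0.041 in (exactly 2/49)
Excess rainfall: 7.700 − 0.041 = 7.659 in; P > Ia so Q > 0
Q: (3753/490)² ÷ (3853/490) = 14085009/1887970 in (≈ 7.460 in)

Q = 14085009/1887970 in ≈ 7.460 in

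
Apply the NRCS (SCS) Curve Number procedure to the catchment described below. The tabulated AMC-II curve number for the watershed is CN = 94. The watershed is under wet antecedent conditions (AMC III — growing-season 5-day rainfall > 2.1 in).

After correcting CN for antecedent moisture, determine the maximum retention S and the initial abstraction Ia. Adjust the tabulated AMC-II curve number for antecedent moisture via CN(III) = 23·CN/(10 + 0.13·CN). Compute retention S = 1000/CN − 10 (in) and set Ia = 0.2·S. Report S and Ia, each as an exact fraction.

S = 300/1081 in ≈ 0.278 in; Ia = 60/1081 in ≈ 0.056 in

CN(III) from CN(II)=94: (23·94)/(10 + 0.13·94) = 108100/1111 ≈ 97.300
Retention S: 1000/CN − 10 with CN=97.300 → S = 300/1081 ≈ 0.278 in
Initial abstraction Ia = S/5 = (300/1081)/5 = 60/1081 ≈ 0.056 in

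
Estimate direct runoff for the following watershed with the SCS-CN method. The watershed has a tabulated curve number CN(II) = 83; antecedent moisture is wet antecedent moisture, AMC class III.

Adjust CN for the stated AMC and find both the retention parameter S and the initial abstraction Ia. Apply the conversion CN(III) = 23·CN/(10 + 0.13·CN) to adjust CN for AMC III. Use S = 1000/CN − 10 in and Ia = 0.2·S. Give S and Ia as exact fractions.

CN(III) from CN(II)=83: (23·83)/(10 + 0.13·83) = 190900/2079 ≈ 91.823
S = 1000/(190900/2079) − 10 = 1700/1909 in ≈ 0.891 in
Ia = 0.2S: 0.2·0.891 = 0.178 in (exactly 340/1909)

S = 1700/1909 in ≈ 0.891 in; Ia = 340/1909 in ≈ 0.178 in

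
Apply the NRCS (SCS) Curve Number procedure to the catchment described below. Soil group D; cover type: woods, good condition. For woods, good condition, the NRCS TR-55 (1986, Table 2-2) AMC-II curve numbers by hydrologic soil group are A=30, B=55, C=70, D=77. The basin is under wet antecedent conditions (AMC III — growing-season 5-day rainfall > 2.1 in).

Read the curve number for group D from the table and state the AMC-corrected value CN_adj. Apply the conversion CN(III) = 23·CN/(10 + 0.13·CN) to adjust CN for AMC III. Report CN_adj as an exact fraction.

NRCS table: woods, good condition, soil group D → CN(II) = 77
Adjust CN=77 to AMC III: 23·77/(10 + 0.13·77) → 1771 ÷ (2001/100) = 7700/87 ≈ 88.506

CN_adj = 7700/87 ≈ 88.506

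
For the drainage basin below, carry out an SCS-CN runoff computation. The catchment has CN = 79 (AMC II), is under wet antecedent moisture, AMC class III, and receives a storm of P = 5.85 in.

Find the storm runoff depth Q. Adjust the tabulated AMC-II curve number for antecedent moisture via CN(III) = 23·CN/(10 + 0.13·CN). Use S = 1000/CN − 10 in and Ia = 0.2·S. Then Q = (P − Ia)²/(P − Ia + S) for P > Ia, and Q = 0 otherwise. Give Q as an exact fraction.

Adjust CN=79 to AMC III: 23·79/(10 + 0.13·79) → 1817 ÷ (2027/100) = 181700/2027 ≈ 89.640
Max retention: S = 1000/(181700/2027) − 10 = 2100/1817 in (≈ 1.156 in)
Ia = 0.2·(2100/1817) = 420/1817 in ≈ 0.231 in
Excess rainfall: 5.850 − 0.231 = 5.619 in; P > Ia so Q > 0
Q: (204189/36340)² ÷ (246189/36340) = 13897715907/2982169420 in (≈ 4.660 in)

Q = 13897715907/2982169420 in ≈ 4.660 in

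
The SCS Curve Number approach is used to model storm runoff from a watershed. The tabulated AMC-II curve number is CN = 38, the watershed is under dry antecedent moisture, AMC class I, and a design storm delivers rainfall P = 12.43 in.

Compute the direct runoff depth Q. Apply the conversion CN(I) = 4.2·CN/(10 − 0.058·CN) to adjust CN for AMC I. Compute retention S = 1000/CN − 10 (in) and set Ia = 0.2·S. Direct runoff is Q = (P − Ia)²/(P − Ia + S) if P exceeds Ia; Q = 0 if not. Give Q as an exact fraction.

Adjust CN=38 to AMC I: 4.2·38/(10 − 0.058·38) → (798/5) ÷ (1949/250) = 39900/1949 ≈ 20.472
Retention S: 1000/CN − 10 with CN=20.472 → S = 15500/399 ≈ 38.847 in
Ia = 0.2S: 0.2·38.847 = 7.769 in (exactly 3100/399)
Excess rainfall: 12.430 − 7.769 = 4.661 in; P > Ia so Q > 0
Q: (185957/39900)² ÷ (1735957/39900) = 34580005849/69264684300 in (≈ 0.499 in)

Q = 34580005849/69264684300 in ≈ 0.499 in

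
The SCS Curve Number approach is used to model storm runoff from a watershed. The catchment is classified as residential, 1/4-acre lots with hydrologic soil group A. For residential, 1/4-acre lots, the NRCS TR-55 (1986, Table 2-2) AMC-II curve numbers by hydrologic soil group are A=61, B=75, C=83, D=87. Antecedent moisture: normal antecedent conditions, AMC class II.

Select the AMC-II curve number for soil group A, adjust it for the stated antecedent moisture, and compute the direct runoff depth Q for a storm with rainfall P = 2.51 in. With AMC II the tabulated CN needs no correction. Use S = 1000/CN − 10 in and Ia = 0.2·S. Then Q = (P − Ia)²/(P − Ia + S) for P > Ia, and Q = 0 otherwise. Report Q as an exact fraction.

Q = 56415121/283717100 in ≈ 0.199 in

NRCS table: residential, 1/4-acre lots, soil group A → CN(II) = 61
CN(II) = 61; AMC II needs no correction.
S = 1000/61 − 10 = 390/61 in ≈ 6.393 in
Ia = 0.2·(390/61) = 78/61 in ≈ 1.279 in
P − Ia = 2.510 − 1.279 = 7511/6100 ≈ 1.231 in (> 0, runoff occurs)
Runoff Q = (P−Ia)²/(P−Ia+S) = (1.231)²/(1.231+6.393) = 56415121/283717100 ≈ 0.199 in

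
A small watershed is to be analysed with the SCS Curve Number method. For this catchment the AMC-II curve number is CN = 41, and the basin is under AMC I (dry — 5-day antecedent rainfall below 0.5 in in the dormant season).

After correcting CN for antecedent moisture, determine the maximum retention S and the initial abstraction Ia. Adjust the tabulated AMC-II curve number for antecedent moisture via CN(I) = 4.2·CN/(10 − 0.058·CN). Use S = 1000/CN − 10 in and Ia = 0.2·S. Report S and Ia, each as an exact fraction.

S = 29500/861 in ≈ 34.262 in; Ia = 5900/861 in ≈ 6.852 in

Dry (AMC I): CN(I) = 4.2·41/(10 − 0.058·41) = (861/5)/(3811/500) = 86100/3811 ≈ 22.592
Retention S: 1000/CN − 10 with CN=22.592 → S = 29500/861 ≈ 34.262 in
Ia = 0.2S: 0.2·34.262 = 6.852 in (exactly 5900/861)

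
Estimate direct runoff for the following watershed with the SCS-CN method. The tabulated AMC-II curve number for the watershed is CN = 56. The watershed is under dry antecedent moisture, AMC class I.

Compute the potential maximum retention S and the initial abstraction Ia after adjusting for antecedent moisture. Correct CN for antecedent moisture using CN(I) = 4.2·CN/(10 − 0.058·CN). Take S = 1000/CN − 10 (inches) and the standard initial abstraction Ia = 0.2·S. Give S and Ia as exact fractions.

S = 2750/147 in ≈ 18.707 in; Ia = 550/147 in ≈ 3.741 in

Dry (AMC I): CN(I) = 4.2·56/(10 − 0.058·56) = (1176/5)/(844/125) = 7350/211 ≈ 34.834
S = 1000/(7350/211) − 10 = 2750/147 in ≈ 18.707 in
Ia = 0.2S: 0.2·18.707 = 3.741 in (exactly 550/147)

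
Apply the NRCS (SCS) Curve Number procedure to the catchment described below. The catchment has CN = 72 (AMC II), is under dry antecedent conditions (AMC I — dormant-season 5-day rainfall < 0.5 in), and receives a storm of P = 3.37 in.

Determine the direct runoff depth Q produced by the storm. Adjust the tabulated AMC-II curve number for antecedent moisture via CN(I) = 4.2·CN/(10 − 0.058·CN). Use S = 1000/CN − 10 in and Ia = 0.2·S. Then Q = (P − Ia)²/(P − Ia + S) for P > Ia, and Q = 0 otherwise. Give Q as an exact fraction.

Dry (AMC I): CN(I) = 4.2·72/(10 − 0.058·72) = (1512/5)/(728/125) = 675/13 ≈ 51.923
Max retention: S = 1000/(675/13) − 10 = 250/27 in (≈ 9.259 in)
Initial abstraction Ia = S/5 = (250/27)/5 = 50/27 ≈ 1.852 in
P − Ia = 3.370 − 1.852 = 4099/2700 ≈ 1.518 in (> 0, runoff occurs)
Q: (4099/2700)² ÷ (29099/2700) = 16801801/78567300 in (≈ 0.214 in)

Q = 16801801/78567300 in ≈ 0.214 in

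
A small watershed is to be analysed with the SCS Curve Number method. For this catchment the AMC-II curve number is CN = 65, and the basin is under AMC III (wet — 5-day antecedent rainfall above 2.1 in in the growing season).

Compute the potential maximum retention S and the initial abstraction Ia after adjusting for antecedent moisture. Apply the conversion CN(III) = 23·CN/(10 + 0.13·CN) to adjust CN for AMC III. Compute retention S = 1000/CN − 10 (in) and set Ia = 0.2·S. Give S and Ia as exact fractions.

S = 700/299 in ≈ 2.341 in; Ia = 140/299 in ≈ 0.468 in

Adjust CN=65 to AMC III: 23·65/(10 + 0.13·65) → 1495 ÷ (369/20) = 29900/369 ≈ 81.030
S = 1000/(29900/369) − 10 = 700/299 in ≈ 2.341 in
Ia = 0.2S: 0.2·2.341 = 0.468 in (exactly 140/299)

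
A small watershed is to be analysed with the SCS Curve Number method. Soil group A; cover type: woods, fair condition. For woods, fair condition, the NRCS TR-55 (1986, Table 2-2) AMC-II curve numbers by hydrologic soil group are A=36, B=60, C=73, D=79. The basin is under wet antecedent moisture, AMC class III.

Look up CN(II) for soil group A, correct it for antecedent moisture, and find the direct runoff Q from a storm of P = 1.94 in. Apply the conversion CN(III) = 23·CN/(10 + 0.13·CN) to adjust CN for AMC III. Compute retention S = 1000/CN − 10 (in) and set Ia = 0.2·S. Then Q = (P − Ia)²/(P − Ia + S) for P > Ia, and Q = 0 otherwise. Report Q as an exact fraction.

NRCS table: woods, fair condition, soil group A → CN(II) = 36
Wet (AMC III): CN(III) = 23·36/(10 + 0.13·36) = 828/(367/25) = 20700/367 ≈ 56.403
Retention S: 1000/CN − 10 with CN=56.403 → S = 1600/207 ≈ 7.729 in
Ia = 0.2S: 0.2·7.729 = 1.546 in (exactly 320/207)
Excess rainfall: 1.940 − 1.546 = 0.394 in; P > Ia so Q > 0
Q = (4079/10350)²/((4079/10350) + 1600/207) = (16638241/107122500)/(84079/10350) = 16638241/870217650 in ≈ 0.019 in

Q = 16638241/870217650 in ≈ 0.019 in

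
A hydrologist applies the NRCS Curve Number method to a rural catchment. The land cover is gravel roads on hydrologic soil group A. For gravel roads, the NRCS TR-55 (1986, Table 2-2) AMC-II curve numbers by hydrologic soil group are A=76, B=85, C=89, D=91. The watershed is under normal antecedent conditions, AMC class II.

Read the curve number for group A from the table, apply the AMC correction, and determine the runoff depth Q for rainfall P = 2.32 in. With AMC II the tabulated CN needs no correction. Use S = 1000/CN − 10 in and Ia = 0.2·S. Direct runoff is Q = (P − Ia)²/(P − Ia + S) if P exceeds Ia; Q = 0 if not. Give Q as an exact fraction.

Q = 321602/546725 in ≈ 0.588 in

NRCS table: gravel roads, soil group A → CN(II) = 76
CN(II) = 76; AMC II needs no correction.
Max retention: S = 1000/76 − 10 = 60/19 in (≈ 3.158 in)
Ia = 0.2S: 0.2·3.158 = 0.632 in (exactly 12/19)
P − Ia = 2.320 − 0.632 = 802/475 ≈ 1.688 in (> 0, runoff occurs)
Q: (802/475)² ÷ (2302/475) = 321602/546725 in (≈ 0.588 in)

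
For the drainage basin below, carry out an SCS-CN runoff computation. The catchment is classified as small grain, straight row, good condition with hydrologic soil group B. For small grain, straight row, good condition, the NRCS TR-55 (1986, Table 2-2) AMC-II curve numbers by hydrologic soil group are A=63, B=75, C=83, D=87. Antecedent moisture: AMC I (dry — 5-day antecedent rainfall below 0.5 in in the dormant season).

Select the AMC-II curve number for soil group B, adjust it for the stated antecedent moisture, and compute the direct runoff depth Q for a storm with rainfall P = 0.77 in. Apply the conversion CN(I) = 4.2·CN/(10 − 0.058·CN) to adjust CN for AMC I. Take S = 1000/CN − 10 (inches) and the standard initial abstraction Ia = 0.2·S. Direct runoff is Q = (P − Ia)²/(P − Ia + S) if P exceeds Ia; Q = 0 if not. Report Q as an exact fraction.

Q = 0 in ≈ 0.000 in

NRCS table: small grain, straight row, good condition, soil group B → CN(II) = 75
Adjust CN=75 to AMC I: 4.2·75/(10 − 0.058·75) → 315 ÷ (113/20) = 6300/113 ≈ 55.752
Max retention: S = 1000/(6300/113) − 10 = 500/63 in (≈ 7.937 in)
Ia = 0.2·(500/63) = 100/63 in ≈ 1.587 in
P = 0.770 ≤ Ia = 1.587 in: entire storm abstracted, Q = 0.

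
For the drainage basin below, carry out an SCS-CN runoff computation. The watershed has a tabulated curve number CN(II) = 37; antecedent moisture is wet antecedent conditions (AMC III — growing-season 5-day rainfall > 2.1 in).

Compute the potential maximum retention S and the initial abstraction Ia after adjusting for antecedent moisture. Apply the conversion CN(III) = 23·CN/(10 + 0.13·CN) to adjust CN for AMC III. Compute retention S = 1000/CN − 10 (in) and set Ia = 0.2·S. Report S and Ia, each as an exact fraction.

Adjust CN=37 to AMC III: 23·37/(10 + 0.13·37) → 851 ÷ (1481/100) = 85100/1481 ≈ 57.461
Retention S: 1000/CN − 10 with CN=57.461 → S = 6300/851 ≈ 7.403 in
Initial abstraction Ia = S/5 = (6300/851)/5 = 1260/851 ≈ 1.481 in

S = 6300/851 in ≈ 7.403 in; Ia = 1260/851 in ≈ 1.481 in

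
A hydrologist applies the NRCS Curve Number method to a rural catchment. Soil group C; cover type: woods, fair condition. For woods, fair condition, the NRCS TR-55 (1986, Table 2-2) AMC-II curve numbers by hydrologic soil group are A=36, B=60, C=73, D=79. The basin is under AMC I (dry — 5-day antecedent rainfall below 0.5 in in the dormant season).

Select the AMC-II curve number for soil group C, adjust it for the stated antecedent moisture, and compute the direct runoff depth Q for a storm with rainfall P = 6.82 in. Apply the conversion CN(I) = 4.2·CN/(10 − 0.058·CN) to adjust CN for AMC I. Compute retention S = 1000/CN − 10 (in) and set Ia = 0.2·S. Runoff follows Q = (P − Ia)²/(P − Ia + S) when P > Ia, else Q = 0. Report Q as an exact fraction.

NRCS table: woods, fair condition, soil group C → CN(II) = 73
Dry (AMC I): CN(I) = 4.2·73/(10 − 0.058·73) = (1533/5)/(2883/500) = 51100/961 ≈ 53.174
Retention S: 1000/CN − 10 with CN=53.174 → S = 4500/511 ≈ 8.806 in
Initial abstraction Ia = S/5 = (4500/511)/5 = 900/511 ≈ 1.761 in
Since P=6.820 > Ia=1.761: effective rainfall P−Ia = 129251/25550 in
Q: (129251/25550)² ÷ (354251/25550) = 16705821001/9051113050 in (≈ 1.846 in)

Q = 16705821001/9051113050 in ≈ 1.846 in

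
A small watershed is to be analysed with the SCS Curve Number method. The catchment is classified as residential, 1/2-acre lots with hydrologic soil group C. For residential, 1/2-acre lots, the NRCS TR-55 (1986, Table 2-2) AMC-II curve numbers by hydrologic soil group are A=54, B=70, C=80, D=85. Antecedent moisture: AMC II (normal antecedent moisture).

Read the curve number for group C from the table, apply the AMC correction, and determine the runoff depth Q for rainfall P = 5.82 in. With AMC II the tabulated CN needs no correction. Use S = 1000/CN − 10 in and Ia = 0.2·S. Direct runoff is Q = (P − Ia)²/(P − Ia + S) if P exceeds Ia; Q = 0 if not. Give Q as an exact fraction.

Q = 35378/9775 in ≈ 3.619 in

NRCS table: residential, 1/2-acre lots, soil group C → CN(II) = 80
CN(II) = 80; AMC II needs no correction.
S = 1000/80 − 10 = 5/2 in ≈ 2.500 in
Ia = 0.2S: 0.2·2.500 = 0.500 in (exactly 1/2)
Excess rainfall: 5.820 − 0.500 = 5.320 in; P > Ia so Q > 0
Runoff Q = (P−Ia)²/(P−Ia+S) = (5.320)²/(5.320+2.500) = 35378/9775 ≈ 3.619 in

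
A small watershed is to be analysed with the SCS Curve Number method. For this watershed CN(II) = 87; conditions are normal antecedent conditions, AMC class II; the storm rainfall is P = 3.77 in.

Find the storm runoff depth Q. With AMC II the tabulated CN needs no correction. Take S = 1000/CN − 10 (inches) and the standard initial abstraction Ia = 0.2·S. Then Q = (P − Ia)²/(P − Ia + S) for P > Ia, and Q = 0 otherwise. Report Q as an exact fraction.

AMC II — tabulated CN = 87 applies directly.
S = 1000/87 − 10 = 130/87 in ≈ 1.494 in
Ia = 0.2S: 0.2·1.494 = 0.299 in (exactly 26/87)
Excess rainfall: 3.770 − 0.299 = 3.471 in; P > Ia so Q > 0
Q = (30199/8700)²/((30199/8700) + 130/87) = (911979601/75690000)/(43199/8700) = 70152277/28910100 in ≈ 2.427 in

Q = 70152277/28910100 in ≈ 2.427 in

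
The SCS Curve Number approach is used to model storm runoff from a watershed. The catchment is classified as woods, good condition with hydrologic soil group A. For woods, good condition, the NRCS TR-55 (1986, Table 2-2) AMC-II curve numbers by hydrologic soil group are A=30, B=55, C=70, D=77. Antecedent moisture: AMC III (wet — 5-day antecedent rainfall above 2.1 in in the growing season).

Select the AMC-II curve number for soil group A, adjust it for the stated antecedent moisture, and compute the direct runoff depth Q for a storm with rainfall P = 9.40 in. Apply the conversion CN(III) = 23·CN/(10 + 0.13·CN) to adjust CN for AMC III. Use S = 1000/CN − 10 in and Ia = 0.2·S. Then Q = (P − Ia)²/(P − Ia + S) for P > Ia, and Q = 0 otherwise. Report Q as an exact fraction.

Q = 6466849/2084835 in ≈ 3.102 in

NRCS table: woods, good condition, soil group A → CN(II) = 30
CN(III) from CN(II)=30: (23·30)/(10 + 0.13·30) = 6900/139 ≈ 49.640
Retention S: 1000/CN − 10 with CN=49.640 → S = 700/69 ≈ 10.145 in
Ia = 0.2S: 0.2·10.145 = 2.029 in (exactly 140/69)
P − Ia = 9.400 − 2.029 = 2543/345 ≈ 7.371 in (> 0, runoff occurs)
Runoff Q = (P−Ia)²/(P−Ia+S) = (7.371)²/(7.371+10.145) = 6466849/2084835 ≈ 3.102 in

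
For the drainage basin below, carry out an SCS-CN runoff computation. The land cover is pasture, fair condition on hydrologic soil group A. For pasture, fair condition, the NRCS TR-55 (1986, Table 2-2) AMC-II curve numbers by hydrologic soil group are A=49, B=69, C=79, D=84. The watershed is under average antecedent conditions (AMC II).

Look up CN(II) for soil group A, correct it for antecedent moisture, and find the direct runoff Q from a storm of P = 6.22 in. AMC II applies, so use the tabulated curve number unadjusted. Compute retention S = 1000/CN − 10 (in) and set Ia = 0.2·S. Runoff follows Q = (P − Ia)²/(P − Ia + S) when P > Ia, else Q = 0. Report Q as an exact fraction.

NRCS table: pasture, fair condition, soil group A → CN(II) = 49
AMC II — tabulated CN = 49 applies directly.
S = 1000/49 − 10 = 510/49 in ≈ 10.408 in
Ia = 0.2S: 0.2·10.408 = 2.082 in (exactly 102/49)
Excess rainfall: 6.220 − 2.082 = 4.138 in; P > Ia so Q > 0
Q = (10139/2450)²/((10139/2450) + 510/49) = (102799321/6002500)/(35639/2450) = 102799321/87315550 in ≈ 1.177 in

Q = 102799321/87315550 in ≈ 1.177 in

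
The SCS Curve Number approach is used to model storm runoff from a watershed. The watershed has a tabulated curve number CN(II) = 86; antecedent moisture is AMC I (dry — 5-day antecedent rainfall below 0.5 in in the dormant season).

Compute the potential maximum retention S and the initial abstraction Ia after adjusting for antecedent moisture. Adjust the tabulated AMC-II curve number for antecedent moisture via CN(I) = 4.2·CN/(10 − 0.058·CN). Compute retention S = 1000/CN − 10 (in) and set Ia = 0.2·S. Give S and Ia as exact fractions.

Dry (AMC I): CN(I) = 4.2·86/(10 − 0.058·86) = (1806/5)/(1253/250) = 12900/179 ≈ 72.067
Max retention: S = 1000/(12900/179) − 10 = 500/129 in (≈ 3.876 in)
Ia = 0.2S: 0.2·3.876 = 0.775 in (exactly 100/129)

S = 500/129 in ≈ 3.876 in; Ia = 100/129 in ≈ 0.775 in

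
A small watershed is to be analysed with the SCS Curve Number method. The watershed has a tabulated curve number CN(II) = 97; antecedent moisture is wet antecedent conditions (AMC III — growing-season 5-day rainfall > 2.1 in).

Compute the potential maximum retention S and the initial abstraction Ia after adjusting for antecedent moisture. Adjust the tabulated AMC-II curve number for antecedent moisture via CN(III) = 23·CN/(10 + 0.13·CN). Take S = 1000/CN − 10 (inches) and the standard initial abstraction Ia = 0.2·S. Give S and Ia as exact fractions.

S = 300/2231 in ≈ 0.134 in; Ia = 60/2231 in ≈ 0.027 in

CN(III) from CN(II)=97: (23·97)/(10 + 0.13·97) = 223100/2261 ≈ 98.673
S = 1000/(223100/2261) − 10 = 300/2231 in ≈ 0.134 in
Ia = 0.2S: 0.2·0.134 = 0.027 in (exactly 60/2231)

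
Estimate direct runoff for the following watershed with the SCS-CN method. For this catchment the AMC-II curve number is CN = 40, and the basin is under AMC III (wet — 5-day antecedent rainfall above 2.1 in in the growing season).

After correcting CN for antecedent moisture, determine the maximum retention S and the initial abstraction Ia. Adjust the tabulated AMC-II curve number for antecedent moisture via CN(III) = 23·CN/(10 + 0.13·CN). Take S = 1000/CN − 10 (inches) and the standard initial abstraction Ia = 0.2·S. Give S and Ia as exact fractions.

CN(III) from CN(II)=40: (23·40)/(10 + 0.13·40) = 1150/19 ≈ 60.526
S = 1000/(1150/19) − 10 = 150/23 in ≈ 6.522 in
Ia = 0.2·(150/23) = 30/23 in ≈ 1.304 in

S = 150/23 in ≈ 6.522 in; Ia = 30/23 in ≈ 1.304 in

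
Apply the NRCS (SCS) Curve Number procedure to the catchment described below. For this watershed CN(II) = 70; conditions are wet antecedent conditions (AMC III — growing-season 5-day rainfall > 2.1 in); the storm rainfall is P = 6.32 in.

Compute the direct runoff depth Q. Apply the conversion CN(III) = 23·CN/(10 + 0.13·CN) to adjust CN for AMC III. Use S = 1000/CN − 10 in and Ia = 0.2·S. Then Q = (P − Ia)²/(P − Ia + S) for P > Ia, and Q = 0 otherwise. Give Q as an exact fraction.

Adjust CN=70 to AMC III: 23·70/(10 + 0.13·70) → 1610 ÷ (191/10) = 16100/191 ≈ 84.293
S = 1000/(16100/191) − 10 = 300/161 in ≈ 1.863 in
Initial abstraction Ia = S/5 = (300/161)/5 = 60/161 ≈ 0.373 in
Excess rainfall: 6.320 − 0.373 = 5.947 in; P > Ia so Q > 0
Q: (23938/4025)² ÷ (31438/4025) = 286513922/63268975 in (≈ 4.529 in)

Q = 286513922/63268975 in ≈ 4.529 in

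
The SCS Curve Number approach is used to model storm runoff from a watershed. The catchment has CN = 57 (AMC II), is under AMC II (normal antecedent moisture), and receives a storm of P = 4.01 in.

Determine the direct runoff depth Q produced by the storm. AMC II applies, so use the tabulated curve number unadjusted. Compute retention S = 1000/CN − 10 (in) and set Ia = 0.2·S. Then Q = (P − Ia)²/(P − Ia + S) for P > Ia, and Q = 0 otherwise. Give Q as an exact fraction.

Q = 203262049/326364900 in ≈ 0.623 in

Average conditions: CN = 57 (no AMC adjustment).
Retention S: 1000/CN − 10 with CN=57.000 → S = 430/57 ≈ 7.544 in
Ia = 0.2S: 0.2·7.544 = 1.509 in (exactly 86/57)
Excess rainfall: 4.010 − 1.509 = 2.501 in; P > Ia so Q > 0
Q: (14257/5700)² ÷ (57257/5700) = 203262049/326364900 in (≈ 0.623 in)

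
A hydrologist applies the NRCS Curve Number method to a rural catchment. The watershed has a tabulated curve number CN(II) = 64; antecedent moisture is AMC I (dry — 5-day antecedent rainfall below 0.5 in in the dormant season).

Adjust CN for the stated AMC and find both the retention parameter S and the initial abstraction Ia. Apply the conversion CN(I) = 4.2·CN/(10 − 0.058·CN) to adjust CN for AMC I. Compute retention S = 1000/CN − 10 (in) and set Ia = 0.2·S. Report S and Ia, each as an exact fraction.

CN(I) from CN(II)=64: (4.2·64)/(10 − 0.058·64) = 5600/131 ≈ 42.748
Retention S: 1000/CN − 10 with CN=42.748 → S = 375/28 ≈ 13.393 in
Initial abstraction Ia = S/5 = (375/28)/5 = 75/28 ≈ 2.679 in

S = 375/28 in ≈ 13.393 in; Ia = 75/28 in ≈ 2.679 in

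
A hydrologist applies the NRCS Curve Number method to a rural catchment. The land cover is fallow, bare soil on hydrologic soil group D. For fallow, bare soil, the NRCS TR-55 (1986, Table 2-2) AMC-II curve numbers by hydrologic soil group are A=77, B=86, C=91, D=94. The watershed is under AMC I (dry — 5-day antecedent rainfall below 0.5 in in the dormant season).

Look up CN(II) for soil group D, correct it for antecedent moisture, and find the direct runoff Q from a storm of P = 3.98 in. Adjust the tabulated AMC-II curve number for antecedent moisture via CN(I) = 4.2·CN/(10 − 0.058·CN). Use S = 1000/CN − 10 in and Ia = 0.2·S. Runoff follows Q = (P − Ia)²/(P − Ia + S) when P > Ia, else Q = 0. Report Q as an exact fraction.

NRCS table: fallow, bare soil, soil group D → CN(II) = 94
Dry (AMC I): CN(I) = 4.2·94/(10 − 0.058·94) = (1974/5)/(1137/250) = 32900/379 ≈ 86.807
Max retention: S = 1000/(32900/379) − 10 = 500/329 in (≈ 1.520 in)
Ia = 0.2S: 0.2·1.520 = 0.304 in (exactly 100/329)
P − Ia = 3.980 − 0.304 = 60471/16450 ≈ 3.676 in (> 0, runoff occurs)
Q: (60471/16450)² ÷ (85471/16450) = 3656741841/1405997950 in (≈ 2.601 in)

Q = 3656741841/1405997950 in ≈ 2.601 in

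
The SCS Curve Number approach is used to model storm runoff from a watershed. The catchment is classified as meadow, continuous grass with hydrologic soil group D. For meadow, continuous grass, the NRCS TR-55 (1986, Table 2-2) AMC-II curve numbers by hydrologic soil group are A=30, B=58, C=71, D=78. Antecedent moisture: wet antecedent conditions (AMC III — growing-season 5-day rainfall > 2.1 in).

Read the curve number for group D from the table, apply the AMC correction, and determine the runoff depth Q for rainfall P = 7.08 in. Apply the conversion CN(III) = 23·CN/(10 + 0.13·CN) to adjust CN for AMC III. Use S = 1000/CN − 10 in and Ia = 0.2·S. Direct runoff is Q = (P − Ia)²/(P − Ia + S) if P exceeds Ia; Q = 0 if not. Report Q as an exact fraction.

NRCS table: meadow, continuous grass, soil group D → CN(II) = 78
Wet (AMC III): CN(III) = 23·78/(10 + 0.13·78) = 1794/(1007/50) = 89700/1007 ≈ 89.076
S = 1000/(89700/1007) − 10 = 1100/897 in ≈ 1.226 in
Initial abstraction Ia = S/5 = (1100/897)/5 = 220/897 ≈ 0.245 in
Excess rainfall: 7.080 − 0.245 = 6.835 in; P > Ia so Q > 0
Q: (153269/22425)² ÷ (180769/22425) = 23491386361/4053744825 in (≈ 5.795 in)

Q = 23491386361/4053744825 in ≈ 5.795 in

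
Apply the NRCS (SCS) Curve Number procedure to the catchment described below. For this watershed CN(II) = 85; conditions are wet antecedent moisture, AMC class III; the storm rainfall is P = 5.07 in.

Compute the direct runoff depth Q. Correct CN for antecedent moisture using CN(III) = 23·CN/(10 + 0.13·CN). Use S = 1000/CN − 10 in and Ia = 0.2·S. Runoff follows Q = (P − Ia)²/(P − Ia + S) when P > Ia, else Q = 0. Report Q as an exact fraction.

Adjust CN=85 to AMC III: 23·85/(10 + 0.13·85) → 1955 ÷ (421/20) = 39100/421 ≈ 92.874
Max retention: S = 1000/(39100/421) − 10 = 300/391 in (≈ 0.767 in)
Ia = 0.2S: 0.2·0.767 = 0.153 in (exactly 60/391)
Excess rainfall: 5.070 − 0.153 = 4.917 in; P > Ia so Q > 0
Q = (192237/39100)²/((192237/39100) + 300/391) = (36955064169/1528810000)/(222237/39100) = 4106118241/965496300 in ≈ 4.253 in

Q = 4106118241/965496300 in ≈ 4.253 in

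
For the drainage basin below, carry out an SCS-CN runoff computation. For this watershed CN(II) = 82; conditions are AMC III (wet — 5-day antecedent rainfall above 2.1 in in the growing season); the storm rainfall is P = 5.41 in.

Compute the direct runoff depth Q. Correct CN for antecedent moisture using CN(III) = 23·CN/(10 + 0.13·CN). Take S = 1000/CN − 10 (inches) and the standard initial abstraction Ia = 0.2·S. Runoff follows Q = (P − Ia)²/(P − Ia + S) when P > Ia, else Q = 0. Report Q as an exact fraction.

Adjust CN=82 to AMC III: 23·82/(10 + 0.13·82) → 1886 ÷ (1033/50) = 94300/1033 ≈ 91.288
S = 1000/(94300/1033) − 10 = 900/943 in ≈ 0.954 in
Initial abstraction Ia = S/5 = (900/943)/5 = 180/943 ≈ 0.191 in
Since P=5.410 > Ia=0.191: effective rainfall P−Ia = 492163/94300 in
Q: (492163/94300)² ÷ (582163/94300) = 242224418569/54897970900 in (≈ 4.412 in)

Q = 242224418569/54897970900 in ≈ 4.412 in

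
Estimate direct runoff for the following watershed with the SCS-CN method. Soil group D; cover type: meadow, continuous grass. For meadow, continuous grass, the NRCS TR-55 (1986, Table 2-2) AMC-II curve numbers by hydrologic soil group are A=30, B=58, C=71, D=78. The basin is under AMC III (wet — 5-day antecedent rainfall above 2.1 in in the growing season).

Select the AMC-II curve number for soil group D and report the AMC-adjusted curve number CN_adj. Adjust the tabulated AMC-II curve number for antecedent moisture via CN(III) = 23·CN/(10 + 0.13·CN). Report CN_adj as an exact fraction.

NRCS table: meadow, continuous grass, soil group D → CN(II) = 78
Wet (AMC III): CN(III) = 23·78/(10 + 0.13·78) = 1794/(1007/50) = 89700/1007 ≈ 89.076

CN_adj = 89700/1007 ≈ 89.076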